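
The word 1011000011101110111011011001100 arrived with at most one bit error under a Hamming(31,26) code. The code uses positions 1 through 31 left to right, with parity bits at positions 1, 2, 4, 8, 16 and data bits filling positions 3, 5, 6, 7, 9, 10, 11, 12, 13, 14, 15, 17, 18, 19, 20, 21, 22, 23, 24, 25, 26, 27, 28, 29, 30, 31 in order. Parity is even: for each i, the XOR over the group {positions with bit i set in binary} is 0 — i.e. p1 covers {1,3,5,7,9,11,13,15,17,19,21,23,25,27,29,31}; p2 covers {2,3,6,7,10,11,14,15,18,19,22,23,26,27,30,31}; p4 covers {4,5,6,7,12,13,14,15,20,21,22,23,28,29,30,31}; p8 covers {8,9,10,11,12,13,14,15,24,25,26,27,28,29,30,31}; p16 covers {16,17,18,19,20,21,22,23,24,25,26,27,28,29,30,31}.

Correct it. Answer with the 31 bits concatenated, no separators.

s1 (pos 1,3,5,7,9,11,13,15,17,19,21,23,25,27,29,31): 1⊕1⊕0⊕0⊕1⊕1⊕1⊕1⊕1⊕1⊕1⊕0⊕1⊕0⊕1⊕0 = 1
s2 (pos 2,3,6,7,10,11,14,15,18,19,22,23,26,27,30,31): 0⊕1⊕0⊕0⊕1⊕1⊕1⊕1⊕1⊕1⊕1⊕0⊕0⊕0⊕0⊕0 = 0
s4 (pos 4,5,6,7,12,13,14,15,20,21,22,23,28,29,30,31): 1⊕0⊕0⊕0⊕0⊕1⊕1⊕1⊕0⊕1⊕1⊕0⊕1⊕1⊕0⊕0 = 0
s8 (pos 8,9,10,11,12,13,14,15,24,25,26,27,28,29,30,31): 0⊕1⊕1⊕1⊕0⊕1⊕1⊕1⊕1⊕1⊕0⊕0⊕1⊕1⊕0⊕0 = 0
s16 (pos 16,17,18,19,20,21,22,23,24,25,26,27,28,29,30,31): 0⊕1⊕1⊕1⊕0⊕1⊕1⊕0⊕1⊕1⊕0⊕0⊕1⊕1⊕0⊕0 = 1
Syndrome s16…s1 = 10001 → error at position 17.
Flip position 17: 1011000011101110111011011001100 → 1011000011101110011011011001100

1011000011101110011011011001100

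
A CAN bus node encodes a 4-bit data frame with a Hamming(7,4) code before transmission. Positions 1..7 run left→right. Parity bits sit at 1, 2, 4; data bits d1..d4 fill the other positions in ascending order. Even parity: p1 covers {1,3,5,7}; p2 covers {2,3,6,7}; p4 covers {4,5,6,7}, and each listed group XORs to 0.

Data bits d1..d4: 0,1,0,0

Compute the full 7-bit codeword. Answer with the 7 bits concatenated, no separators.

Place data at non-parity positions: p1 p2 0 p4 1 0 0
p1 (pos 1,3,5,7): XOR of data positions = 0⊕1⊕0 = 1
p2 (pos 2,3,6,7): XOR of data positions = 0⊕0⊕0 = 0
p4 (pos 4,5,6,7): XOR of data positions = 1⊕0⊕0 = 1
Codeword: 1001100

1001100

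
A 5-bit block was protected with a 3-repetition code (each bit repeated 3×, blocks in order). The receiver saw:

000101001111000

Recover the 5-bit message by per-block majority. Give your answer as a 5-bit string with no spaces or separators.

Block 1 (000): 0 ones → 0
Block 2 (101): 2 ones → 1
Block 3 (001): 1 one → 0
Block 4 (111): 3 ones → 1
Block 5 (000): 0 ones → 0

01010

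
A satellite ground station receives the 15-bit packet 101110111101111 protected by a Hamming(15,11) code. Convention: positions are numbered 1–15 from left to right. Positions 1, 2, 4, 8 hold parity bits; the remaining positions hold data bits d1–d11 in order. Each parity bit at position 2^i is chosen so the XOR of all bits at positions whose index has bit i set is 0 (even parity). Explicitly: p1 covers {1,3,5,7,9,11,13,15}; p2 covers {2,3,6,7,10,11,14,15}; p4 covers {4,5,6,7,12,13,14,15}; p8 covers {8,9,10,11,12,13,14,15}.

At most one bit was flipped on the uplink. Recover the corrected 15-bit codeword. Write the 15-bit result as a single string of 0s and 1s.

101110111101110

s1 (pos 1,3,5,7,9,11,13,15): 1⊕1⊕1⊕1⊕1⊕0⊕1⊕1 = 1
s2 (pos 2,3,6,7,10,11,14,15): 0⊕1⊕0⊕1⊕1⊕0⊕1⊕1 = 1
s4 (pos 4,5,6,7,12,13,14,15): 1⊕1⊕0⊕1⊕1⊕1⊕1⊕1 = 1
s8 (pos 8,9,10,11,12,13,14,15): 1⊕1⊕1⊕0⊕1⊕1⊕1⊕1 = 1
Syndrome s8…s1 = 1111 → error at position 15.
Flip position 15: 101110111101111 → 101110111101110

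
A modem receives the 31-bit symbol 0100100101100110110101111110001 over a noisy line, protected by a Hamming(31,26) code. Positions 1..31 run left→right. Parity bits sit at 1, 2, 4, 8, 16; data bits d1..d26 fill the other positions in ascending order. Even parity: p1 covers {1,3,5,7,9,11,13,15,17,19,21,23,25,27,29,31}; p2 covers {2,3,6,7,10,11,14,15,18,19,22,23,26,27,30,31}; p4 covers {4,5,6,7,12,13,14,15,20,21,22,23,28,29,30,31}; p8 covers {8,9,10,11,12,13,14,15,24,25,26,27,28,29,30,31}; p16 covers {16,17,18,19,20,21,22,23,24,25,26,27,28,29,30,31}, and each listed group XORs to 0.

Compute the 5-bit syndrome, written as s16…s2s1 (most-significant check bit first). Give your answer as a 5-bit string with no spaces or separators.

00110

s1 (pos 1,3,5,7,9,11,13,15,17,19,21,23,25,27,29,31): 0⊕0⊕1⊕0⊕0⊕1⊕0⊕1⊕1⊕0⊕0⊕1⊕1⊕1⊕0⊕1 = 0
s2 (pos 2,3,6,7,10,11,14,15,18,19,22,23,26,27,30,31): 1⊕0⊕0⊕0⊕1⊕1⊕1⊕1⊕1⊕0⊕1⊕1⊕1⊕1⊕0⊕1 = 1
s4 (pos 4,5,6,7,12,13,14,15,20,21,22,23,28,29,30,31): 0⊕1⊕0⊕0⊕0⊕0⊕1⊕1⊕1⊕0⊕1⊕1⊕0⊕0⊕0⊕1 = 1
s8 (pos 8,9,10,11,12,13,14,15,24,25,26,27,28,29,30,31): 1⊕0⊕1⊕1⊕0⊕0⊕1⊕1⊕1⊕1⊕1⊕1⊕0⊕0⊕0⊕1 = 0
s16 (pos 16,17,18,19,20,21,22,23,24,25,26,27,28,29,30,31): 0⊕1⊕1⊕0⊕1⊕0⊕1⊕1⊕1⊕1⊕1⊕1⊕0⊕0⊕0⊕1 = 0
Syndrome s16…s1 = 00110 → error at position 6.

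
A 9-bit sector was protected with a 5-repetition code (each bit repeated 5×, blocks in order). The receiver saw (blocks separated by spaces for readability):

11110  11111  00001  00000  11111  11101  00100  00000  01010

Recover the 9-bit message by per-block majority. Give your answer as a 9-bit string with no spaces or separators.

110011000

Block 1 (11110): 4 ones → 1
Block 2 (11111): 5 ones → 1
Block 3 (00001): 1 one → 0
Block 4 (00000): 0 ones → 0
Block 5 (11111): 5 ones → 1
Block 6 (11101): 4 ones → 1
Block 7 (00100): 1 one → 0
Block 8 (00000): 0 ones → 0
Block 9 (01010): 2 ones → 0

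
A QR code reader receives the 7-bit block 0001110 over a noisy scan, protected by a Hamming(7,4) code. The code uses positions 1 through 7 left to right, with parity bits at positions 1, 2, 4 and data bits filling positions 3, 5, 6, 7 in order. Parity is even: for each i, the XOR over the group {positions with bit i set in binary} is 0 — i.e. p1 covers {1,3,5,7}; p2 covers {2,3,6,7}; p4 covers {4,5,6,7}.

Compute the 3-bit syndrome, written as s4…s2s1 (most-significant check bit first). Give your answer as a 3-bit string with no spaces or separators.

s1 (pos 1,3,5,7): 0⊕0⊕1⊕0 = 1
s2 (pos 2,3,6,7): 0⊕0⊕1⊕0 = 1
s4 (pos 4,5,6,7): 1⊕1⊕1⊕0 = 1
Syndrome s4…s1 = 111 → error at position 7.

111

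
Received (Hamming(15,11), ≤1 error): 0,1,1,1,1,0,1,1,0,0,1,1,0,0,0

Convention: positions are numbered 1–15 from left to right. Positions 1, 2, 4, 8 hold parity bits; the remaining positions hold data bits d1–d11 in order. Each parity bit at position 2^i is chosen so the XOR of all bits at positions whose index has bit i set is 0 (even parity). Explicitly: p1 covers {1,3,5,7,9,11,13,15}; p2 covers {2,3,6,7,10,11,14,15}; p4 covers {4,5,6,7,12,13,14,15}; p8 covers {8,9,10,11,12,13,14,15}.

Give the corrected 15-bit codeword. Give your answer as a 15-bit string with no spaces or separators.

011110100011000

s1 (pos 1,3,5,7,9,11,13,15): 0⊕1⊕1⊕1⊕0⊕1⊕0⊕0 = 0
s2 (pos 2,3,6,7,10,11,14,15): 1⊕1⊕0⊕1⊕0⊕1⊕0⊕0 = 0
s4 (pos 4,5,6,7,12,13,14,15): 1⊕1⊕0⊕1⊕1⊕0⊕0⊕0 = 0
s8 (pos 8,9,10,11,12,13,14,15): 1⊕0⊕0⊕1⊕1⊕0⊕0⊕0 = 1
Syndrome s8…s1 = 1000 → error at position 8.
Flip position 8: 011110110011000 → 011110100011000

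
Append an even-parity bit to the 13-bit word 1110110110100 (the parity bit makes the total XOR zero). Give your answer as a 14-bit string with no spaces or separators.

XOR of the 13 data bits: 1⊕1⊕1⊕0⊕1⊕1⊕0⊕1⊕1⊕0⊕1⊕0⊕0 = 0
Parity bit = 0 (so all 14 bits XOR to 0).

11101101101000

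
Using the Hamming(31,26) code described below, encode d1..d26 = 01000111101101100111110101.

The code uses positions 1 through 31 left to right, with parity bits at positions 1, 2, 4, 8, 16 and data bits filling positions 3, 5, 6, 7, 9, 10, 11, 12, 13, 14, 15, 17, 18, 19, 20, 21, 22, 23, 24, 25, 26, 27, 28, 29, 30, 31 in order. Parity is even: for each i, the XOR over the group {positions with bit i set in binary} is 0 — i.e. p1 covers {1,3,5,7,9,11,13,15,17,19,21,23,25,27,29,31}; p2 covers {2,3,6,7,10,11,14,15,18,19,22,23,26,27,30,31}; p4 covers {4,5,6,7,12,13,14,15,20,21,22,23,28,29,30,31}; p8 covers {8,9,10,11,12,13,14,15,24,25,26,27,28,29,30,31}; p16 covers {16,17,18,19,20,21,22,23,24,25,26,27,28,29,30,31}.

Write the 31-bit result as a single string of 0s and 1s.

Place data at non-parity positions: p1 p2 0 p4 1 0 0 p8 0 1 1 1 1 0 1 p16 1 0 1 1 0 0 1 1 1 1 1 0 1 0 1
p1 (pos 1,3,5,7,9,11,13,15,17,19,21,23,25,27,29,31): XOR of data positions = 0⊕1⊕0⊕0⊕1⊕1⊕1⊕1⊕1⊕0⊕1⊕1⊕1⊕1⊕1 = 1
p2 (pos 2,3,6,7,10,11,14,15,18,19,22,23,26,27,30,31): XOR of data positions = 0⊕0⊕0⊕1⊕1⊕0⊕1⊕0⊕1⊕0⊕1⊕1⊕1⊕0⊕1 = 0
p4 (pos 4,5,6,7,12,13,14,15,20,21,22,23,28,29,30,31): XOR of data positions = 1⊕0⊕0⊕1⊕1⊕0⊕1⊕1⊕0⊕0⊕1⊕0⊕1⊕0⊕1 = 0
p8 (pos 8,9,10,11,12,13,14,15,24,25,26,27,28,29,30,31): XOR of data positions = 0⊕1⊕1⊕1⊕1⊕0⊕1⊕1⊕1⊕1⊕1⊕0⊕1⊕0⊕1 = 1
p16 (pos 16,17,18,19,20,21,22,23,24,25,26,27,28,29,30,31): XOR of data positions = 1⊕0⊕1⊕1⊕0⊕0⊕1⊕1⊕1⊕1⊕1⊕0⊕1⊕0⊕1 = 0
Codeword: 1000100101111010101100111110101

1000100101111010101100111110101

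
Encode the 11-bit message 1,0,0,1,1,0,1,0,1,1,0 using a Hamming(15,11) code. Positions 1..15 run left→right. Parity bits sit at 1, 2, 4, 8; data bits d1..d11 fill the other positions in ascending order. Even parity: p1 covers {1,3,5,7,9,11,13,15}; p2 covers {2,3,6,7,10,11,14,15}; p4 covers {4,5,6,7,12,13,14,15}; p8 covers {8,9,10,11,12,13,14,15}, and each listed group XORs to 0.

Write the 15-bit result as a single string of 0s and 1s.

Place data at non-parity positions: p1 p2 1 p4 0 0 1 p8 1 0 1 0 1 1 0
p1 (pos 1,3,5,7,9,11,13,15): XOR of data positions = 1⊕0⊕1⊕1⊕1⊕1⊕0 = 1
p2 (pos 2,3,6,7,10,11,14,15): XOR of data positions = 1⊕0⊕1⊕0⊕1⊕1⊕0 = 0
p4 (pos 4,5,6,7,12,13,14,15): XOR of data positions = 0⊕0⊕1⊕0⊕1⊕1⊕0 = 1
p8 (pos 8,9,10,11,12,13,14,15): XOR of data positions = 1⊕0⊕1⊕0⊕1⊕1⊕0 = 0
Codeword: 101100101010110

101100101010110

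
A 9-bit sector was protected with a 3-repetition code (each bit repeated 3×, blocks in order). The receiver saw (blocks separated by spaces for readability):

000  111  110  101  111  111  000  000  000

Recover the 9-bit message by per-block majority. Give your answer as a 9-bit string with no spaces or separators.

Block 1 (000): 0 ones → 0
Block 2 (111): 3 ones → 1
Block 3 (110): 2 ones → 1
Block 4 (101): 2 ones → 1
Block 5 (111): 3 ones → 1
Block 6 (111): 3 ones → 1
Block 7 (000): 0 ones → 0
Block 8 (000): 0 ones → 0
Block 9 (000): 0 ones → 0

011111000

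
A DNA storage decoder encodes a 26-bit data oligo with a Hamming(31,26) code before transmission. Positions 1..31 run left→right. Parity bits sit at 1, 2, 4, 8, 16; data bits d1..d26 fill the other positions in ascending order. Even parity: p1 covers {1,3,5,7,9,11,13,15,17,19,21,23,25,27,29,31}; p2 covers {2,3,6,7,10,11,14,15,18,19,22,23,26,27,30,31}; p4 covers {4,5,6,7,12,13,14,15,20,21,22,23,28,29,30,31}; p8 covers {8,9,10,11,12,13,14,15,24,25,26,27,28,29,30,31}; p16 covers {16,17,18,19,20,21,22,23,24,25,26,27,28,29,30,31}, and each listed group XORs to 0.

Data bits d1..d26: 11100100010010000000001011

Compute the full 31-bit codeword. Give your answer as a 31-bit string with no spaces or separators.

1110110101000100010000000001011

Place data at non-parity positions: p1 p2 1 p4 1 1 0 p8 0 1 0 0 0 1 0 p16 0 1 0 0 0 0 0 0 0 0 0 1 0 1 1
p1 (pos 1,3,5,7,9,11,13,15,17,19,21,23,25,27,29,31): XOR of data positions = 1⊕1⊕0⊕0⊕0⊕0⊕0⊕0⊕0⊕0⊕0⊕0⊕0⊕0⊕1 = 1
p2 (pos 2,3,6,7,10,11,14,15,18,19,22,23,26,27,30,31): XOR of data positions = 1⊕1⊕0⊕1⊕0⊕1⊕0⊕1⊕0⊕0⊕0⊕0⊕0⊕1⊕1 = 1
p4 (pos 4,5,6,7,12,13,14,15,20,21,22,23,28,29,30,31): XOR of data positions = 1⊕1⊕0⊕0⊕0⊕1⊕0⊕0⊕0⊕0⊕0⊕1⊕0⊕1⊕1 = 0
p8 (pos 8,9,10,11,12,13,14,15,24,25,26,27,28,29,30,31): XOR of data positions = 0⊕1⊕0⊕0⊕0⊕1⊕0⊕0⊕0⊕0⊕0⊕1⊕0⊕1⊕1 = 1
p16 (pos 16,17,18,19,20,21,22,23,24,25,26,27,28,29,30,31): XOR of data positions = 0⊕1⊕0⊕0⊕0⊕0⊕0⊕0⊕0⊕0⊕0⊕1⊕0⊕1⊕1 = 0
Codeword: 1110110101000100010000000001011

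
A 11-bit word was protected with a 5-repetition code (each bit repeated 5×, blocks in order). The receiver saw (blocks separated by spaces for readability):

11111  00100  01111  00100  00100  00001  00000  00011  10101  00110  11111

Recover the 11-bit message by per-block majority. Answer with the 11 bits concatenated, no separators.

10100000101

Block 1 (11111): 5 ones → 1
Block 2 (00100): 1 one → 0
Block 3 (01111): 4 ones → 1
Block 4 (00100): 1 one → 0
Block 5 (00100): 1 one → 0
Block 6 (00001): 1 one → 0
Block 7 (00000): 0 ones → 0
Block 8 (00011): 2 ones → 0
Block 9 (10101): 3 ones → 1
Block 10 (00110): 2 ones → 0
Block 11 (11111): 5 ones → 1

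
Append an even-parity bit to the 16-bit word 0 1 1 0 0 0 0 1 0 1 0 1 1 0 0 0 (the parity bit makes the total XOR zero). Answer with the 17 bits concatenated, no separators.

XOR of the 16 data bits: 0⊕1⊕1⊕0⊕0⊕0⊕0⊕1⊕0⊕1⊕0⊕1⊕1⊕0⊕0⊕0 = 0
Parity bit = 0 (so all 17 bits XOR to 0).

01100001010110000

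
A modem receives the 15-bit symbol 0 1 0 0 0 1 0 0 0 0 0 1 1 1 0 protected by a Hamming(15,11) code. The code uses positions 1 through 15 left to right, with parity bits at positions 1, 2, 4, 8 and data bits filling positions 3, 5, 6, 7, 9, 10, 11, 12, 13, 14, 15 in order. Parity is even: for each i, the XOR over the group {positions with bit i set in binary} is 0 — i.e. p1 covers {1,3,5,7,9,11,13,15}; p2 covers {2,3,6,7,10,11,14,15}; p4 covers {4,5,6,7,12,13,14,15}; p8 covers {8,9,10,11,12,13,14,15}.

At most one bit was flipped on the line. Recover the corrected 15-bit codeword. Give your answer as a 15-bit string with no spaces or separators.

010001000011110

s1 (pos 1,3,5,7,9,11,13,15): 0⊕0⊕0⊕0⊕0⊕0⊕1⊕0 = 1
s2 (pos 2,3,6,7,10,11,14,15): 1⊕0⊕1⊕0⊕0⊕0⊕1⊕0 = 1
s4 (pos 4,5,6,7,12,13,14,15): 0⊕0⊕1⊕0⊕1⊕1⊕1⊕0 = 0
s8 (pos 8,9,10,11,12,13,14,15): 0⊕0⊕0⊕0⊕1⊕1⊕1⊕0 = 1
Syndrome s8…s1 = 1011 → error at position 11.
Flip position 11: 010001000001110 → 010001000011110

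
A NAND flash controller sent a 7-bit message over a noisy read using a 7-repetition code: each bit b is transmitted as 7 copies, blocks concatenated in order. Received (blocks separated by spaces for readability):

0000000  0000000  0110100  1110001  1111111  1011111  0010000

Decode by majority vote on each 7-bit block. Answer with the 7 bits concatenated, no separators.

0001110

Block 1 (0000000): 0 ones → 0
Block 2 (0000000): 0 ones → 0
Block 3 (0110100): 3 ones → 0
Block 4 (1110001): 4 ones → 1
Block 5 (1111111): 7 ones → 1
Block 6 (1011111): 6 ones → 1
Block 7 (0010000): 1 one → 0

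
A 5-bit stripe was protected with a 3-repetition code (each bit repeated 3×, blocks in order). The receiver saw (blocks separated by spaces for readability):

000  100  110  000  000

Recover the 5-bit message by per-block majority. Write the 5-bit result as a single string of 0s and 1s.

Block 1 (000): 0 ones → 0
Block 2 (100): 1 one → 0
Block 3 (110): 2 ones → 1
Block 4 (000): 0 ones → 0
Block 5 (000): 0 ones → 0

00100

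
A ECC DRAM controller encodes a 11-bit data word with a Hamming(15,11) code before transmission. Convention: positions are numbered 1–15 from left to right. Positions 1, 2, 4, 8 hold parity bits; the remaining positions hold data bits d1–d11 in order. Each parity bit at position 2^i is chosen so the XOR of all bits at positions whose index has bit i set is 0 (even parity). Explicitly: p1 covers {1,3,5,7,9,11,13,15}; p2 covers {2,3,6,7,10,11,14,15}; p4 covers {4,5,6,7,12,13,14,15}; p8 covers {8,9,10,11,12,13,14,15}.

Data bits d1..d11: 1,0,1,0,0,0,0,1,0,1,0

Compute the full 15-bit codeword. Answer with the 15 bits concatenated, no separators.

Place data at non-parity positions: p1 p2 1 p4 0 1 0 p8 0 0 0 1 0 1 0
p1 (pos 1,3,5,7,9,11,13,15): XOR of data positions = 1⊕0⊕0⊕0⊕0⊕0⊕0 = 1
p2 (pos 2,3,6,7,10,11,14,15): XOR of data positions = 1⊕1⊕0⊕0⊕0⊕1⊕0 = 1
p4 (pos 4,5,6,7,12,13,14,15): XOR of data positions = 0⊕1⊕0⊕1⊕0⊕1⊕0 = 1
p8 (pos 8,9,10,11,12,13,14,15): XOR of data positions = 0⊕0⊕0⊕1⊕0⊕1⊕0 = 0
Codeword: 111101000001010

111101000001010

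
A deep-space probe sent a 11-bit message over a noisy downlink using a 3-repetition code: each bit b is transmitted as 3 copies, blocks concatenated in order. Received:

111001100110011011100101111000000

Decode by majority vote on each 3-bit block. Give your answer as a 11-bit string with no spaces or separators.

10011101100

Block 1 (111): 3 ones → 1
Block 2 (001): 1 one → 0
Block 3 (100): 1 one → 0
Block 4 (110): 2 ones → 1
Block 5 (011): 2 ones → 1
Block 6 (011): 2 ones → 1
Block 7 (100): 1 one → 0
Block 8 (101): 2 ones → 1
Block 9 (111): 3 ones → 1
Block 10 (000): 0 ones → 0
Block 11 (000): 0 ones → 0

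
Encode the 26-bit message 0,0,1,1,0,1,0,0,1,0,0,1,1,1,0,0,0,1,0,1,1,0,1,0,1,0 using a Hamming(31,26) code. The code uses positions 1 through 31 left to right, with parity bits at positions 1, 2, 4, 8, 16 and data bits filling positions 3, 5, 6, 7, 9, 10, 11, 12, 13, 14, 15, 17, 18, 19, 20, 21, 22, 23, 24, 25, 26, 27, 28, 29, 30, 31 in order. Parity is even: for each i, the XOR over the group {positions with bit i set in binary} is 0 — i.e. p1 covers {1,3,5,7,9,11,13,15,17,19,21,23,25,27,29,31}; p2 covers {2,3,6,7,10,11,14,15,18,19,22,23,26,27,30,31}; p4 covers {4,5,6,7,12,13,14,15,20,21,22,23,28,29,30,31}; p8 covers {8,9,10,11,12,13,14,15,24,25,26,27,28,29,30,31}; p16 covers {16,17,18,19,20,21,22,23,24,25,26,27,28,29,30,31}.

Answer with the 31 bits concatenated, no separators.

Place data at non-parity positions: p1 p2 0 p4 0 1 1 p8 0 1 0 0 1 0 0 p16 1 1 1 0 0 0 1 0 1 1 0 1 0 1 0
p1 (pos 1,3,5,7,9,11,13,15,17,19,21,23,25,27,29,31): XOR of data positions = 0⊕0⊕1⊕0⊕0⊕1⊕0⊕1⊕1⊕0⊕1⊕1⊕0⊕0⊕0 = 0
p2 (pos 2,3,6,7,10,11,14,15,18,19,22,23,26,27,30,31): XOR of data positions = 0⊕1⊕1⊕1⊕0⊕0⊕0⊕1⊕1⊕0⊕1⊕1⊕0⊕1⊕0 = 0
p4 (pos 4,5,6,7,12,13,14,15,20,21,22,23,28,29,30,31): XOR of data positions = 0⊕1⊕1⊕0⊕1⊕0⊕0⊕0⊕0⊕0⊕1⊕1⊕0⊕1⊕0 = 0
p8 (pos 8,9,10,11,12,13,14,15,24,25,26,27,28,29,30,31): XOR of data positions = 0⊕1⊕0⊕0⊕1⊕0⊕0⊕0⊕1⊕1⊕0⊕1⊕0⊕1⊕0 = 0
p16 (pos 16,17,18,19,20,21,22,23,24,25,26,27,28,29,30,31): XOR of data positions = 1⊕1⊕1⊕0⊕0⊕0⊕1⊕0⊕1⊕1⊕0⊕1⊕0⊕1⊕0 = 0
Codeword: 0000011001001000111000101101010

0000011001001000111000101101010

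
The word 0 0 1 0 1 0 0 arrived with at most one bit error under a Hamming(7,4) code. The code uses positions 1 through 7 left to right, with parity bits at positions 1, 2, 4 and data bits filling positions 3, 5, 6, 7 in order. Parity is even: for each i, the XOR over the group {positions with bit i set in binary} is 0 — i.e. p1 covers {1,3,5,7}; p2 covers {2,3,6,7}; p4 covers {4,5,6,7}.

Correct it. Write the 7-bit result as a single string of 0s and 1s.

s1 (pos 1,3,5,7): 0⊕1⊕1⊕0 = 0
s2 (pos 2,3,6,7): 0⊕1⊕0⊕0 = 1
s4 (pos 4,5,6,7): 0⊕1⊕0⊕0 = 1
Syndrome s4…s1 = 110 → error at position 6.
Flip position 6: 0010100 → 0010110

0010110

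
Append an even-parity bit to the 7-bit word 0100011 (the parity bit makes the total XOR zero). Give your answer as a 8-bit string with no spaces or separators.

01000111

XOR of the 7 data bits: 0⊕1⊕0⊕0⊕0⊕1⊕1 = 1
Parity bit = 1 (so all 8 bits XOR to 0).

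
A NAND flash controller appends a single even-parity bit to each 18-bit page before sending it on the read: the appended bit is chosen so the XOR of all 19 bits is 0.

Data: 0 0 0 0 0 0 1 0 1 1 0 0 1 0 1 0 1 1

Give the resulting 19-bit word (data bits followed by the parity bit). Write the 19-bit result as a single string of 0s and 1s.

0000001011001010111

XOR of the 18 data bits: 0⊕0⊕0⊕0⊕0⊕0⊕1⊕0⊕1⊕1⊕0⊕0⊕1⊕0⊕1⊕0⊕1⊕1 = 1
Parity bit = 1 (so all 19 bits XOR to 0).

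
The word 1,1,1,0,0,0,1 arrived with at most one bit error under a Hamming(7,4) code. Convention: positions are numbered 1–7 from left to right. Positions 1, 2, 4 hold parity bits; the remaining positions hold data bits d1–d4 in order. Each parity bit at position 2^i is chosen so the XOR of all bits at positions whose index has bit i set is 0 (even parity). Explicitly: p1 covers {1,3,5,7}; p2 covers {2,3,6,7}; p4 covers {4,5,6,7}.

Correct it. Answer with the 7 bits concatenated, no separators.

1110000

s1 (pos 1,3,5,7): 1⊕1⊕0⊕1 = 1
s2 (pos 2,3,6,7): 1⊕1⊕0⊕1 = 1
s4 (pos 4,5,6,7): 0⊕0⊕0⊕1 = 1
Syndrome s4…s1 = 111 → error at position 7.
Flip position 7: 1110001 → 1110000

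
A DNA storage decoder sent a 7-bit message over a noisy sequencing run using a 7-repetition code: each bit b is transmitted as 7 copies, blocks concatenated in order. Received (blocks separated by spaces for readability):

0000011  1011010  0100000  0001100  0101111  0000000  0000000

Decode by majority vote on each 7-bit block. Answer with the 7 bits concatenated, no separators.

Block 1 (0000011): 2 ones → 0
Block 2 (1011010): 4 ones → 1
Block 3 (0100000): 1 one → 0
Block 4 (0001100): 2 ones → 0
Block 5 (0101111): 5 ones → 1
Block 6 (0000000): 0 ones → 0
Block 7 (0000000): 0 ones → 0

0100100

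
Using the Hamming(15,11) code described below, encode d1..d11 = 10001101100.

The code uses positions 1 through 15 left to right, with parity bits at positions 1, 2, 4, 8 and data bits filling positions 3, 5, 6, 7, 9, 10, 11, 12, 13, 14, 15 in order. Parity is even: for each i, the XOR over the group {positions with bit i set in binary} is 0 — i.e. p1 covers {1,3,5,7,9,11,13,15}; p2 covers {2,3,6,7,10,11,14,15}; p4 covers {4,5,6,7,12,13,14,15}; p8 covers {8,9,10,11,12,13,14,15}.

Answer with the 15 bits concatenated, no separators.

101000001101100

Place data at non-parity positions: p1 p2 1 p4 0 0 0 p8 1 1 0 1 1 0 0
p1 (pos 1,3,5,7,9,11,13,15): XOR of data positions = 1⊕0⊕0⊕1⊕0⊕1⊕0 = 1
p2 (pos 2,3,6,7,10,11,14,15): XOR of data positions = 1⊕0⊕0⊕1⊕0⊕0⊕0 = 0
p4 (pos 4,5,6,7,12,13,14,15): XOR of data positions = 0⊕0⊕0⊕1⊕1⊕0⊕0 = 0
p8 (pos 8,9,10,11,12,13,14,15): XOR of data positions = 1⊕1⊕0⊕1⊕1⊕0⊕0 = 0
Codeword: 101000001101100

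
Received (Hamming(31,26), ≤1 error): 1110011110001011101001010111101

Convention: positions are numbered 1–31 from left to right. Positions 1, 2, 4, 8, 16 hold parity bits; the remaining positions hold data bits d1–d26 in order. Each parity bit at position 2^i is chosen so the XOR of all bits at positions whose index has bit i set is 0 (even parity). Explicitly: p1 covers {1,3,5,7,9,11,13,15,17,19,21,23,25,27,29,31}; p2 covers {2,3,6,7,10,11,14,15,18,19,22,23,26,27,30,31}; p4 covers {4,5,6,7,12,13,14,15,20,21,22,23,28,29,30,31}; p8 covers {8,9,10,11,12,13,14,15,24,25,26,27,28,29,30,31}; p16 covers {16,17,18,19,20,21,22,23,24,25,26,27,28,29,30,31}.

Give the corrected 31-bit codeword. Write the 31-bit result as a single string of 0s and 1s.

0110011110001011101001010111101

s1 (pos 1,3,5,7,9,11,13,15,17,19,21,23,25,27,29,31): 1⊕1⊕0⊕1⊕1⊕0⊕1⊕1⊕1⊕1⊕0⊕0⊕0⊕1⊕1⊕1 = 1
s2 (pos 2,3,6,7,10,11,14,15,18,19,22,23,26,27,30,31): 1⊕1⊕1⊕1⊕0⊕0⊕0⊕1⊕0⊕1⊕1⊕0⊕1⊕1⊕0⊕1 = 0
s4 (pos 4,5,6,7,12,13,14,15,20,21,22,23,28,29,30,31): 0⊕0⊕1⊕1⊕0⊕1⊕0⊕1⊕0⊕0⊕1⊕0⊕1⊕1⊕0⊕1 = 0
s8 (pos 8,9,10,11,12,13,14,15,24,25,26,27,28,29,30,31): 1⊕1⊕0⊕0⊕0⊕1⊕0⊕1⊕1⊕0⊕1⊕1⊕1⊕1⊕0⊕1 = 0
s16 (pos 16,17,18,19,20,21,22,23,24,25,26,27,28,29,30,31): 1⊕1⊕0⊕1⊕0⊕0⊕1⊕0⊕1⊕0⊕1⊕1⊕1⊕1⊕0⊕1 = 0
Syndrome s16…s1 = 00001 → error at position 1.
Flip position 1: 1110011110001011101001010111101 → 0110011110001011101001010111101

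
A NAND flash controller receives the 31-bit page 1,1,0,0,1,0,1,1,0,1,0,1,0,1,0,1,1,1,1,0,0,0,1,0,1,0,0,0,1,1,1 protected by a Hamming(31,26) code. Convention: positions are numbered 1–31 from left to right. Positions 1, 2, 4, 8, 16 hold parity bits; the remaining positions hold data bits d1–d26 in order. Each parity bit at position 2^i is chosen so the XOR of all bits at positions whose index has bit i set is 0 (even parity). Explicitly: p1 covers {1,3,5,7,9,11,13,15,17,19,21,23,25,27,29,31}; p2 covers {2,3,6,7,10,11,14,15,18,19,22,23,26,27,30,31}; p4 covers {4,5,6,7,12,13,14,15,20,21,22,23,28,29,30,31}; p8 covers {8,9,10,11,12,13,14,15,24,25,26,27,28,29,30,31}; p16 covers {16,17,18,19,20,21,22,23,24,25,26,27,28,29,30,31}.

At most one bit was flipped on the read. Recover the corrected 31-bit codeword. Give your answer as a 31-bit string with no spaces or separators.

1100101101010101110000101000111

s1 (pos 1,3,5,7,9,11,13,15,17,19,21,23,25,27,29,31): 1⊕0⊕1⊕1⊕0⊕0⊕0⊕0⊕1⊕1⊕0⊕1⊕1⊕0⊕1⊕1 = 1
s2 (pos 2,3,6,7,10,11,14,15,18,19,22,23,26,27,30,31): 1⊕0⊕0⊕1⊕1⊕0⊕1⊕0⊕1⊕1⊕0⊕1⊕0⊕0⊕1⊕1 = 1
s4 (pos 4,5,6,7,12,13,14,15,20,21,22,23,28,29,30,31): 0⊕1⊕0⊕1⊕1⊕0⊕1⊕0⊕0⊕0⊕0⊕1⊕0⊕1⊕1⊕1 = 0
s8 (pos 8,9,10,11,12,13,14,15,24,25,26,27,28,29,30,31): 1⊕0⊕1⊕0⊕1⊕0⊕1⊕0⊕0⊕1⊕0⊕0⊕0⊕1⊕1⊕1 = 0
s16 (pos 16,17,18,19,20,21,22,23,24,25,26,27,28,29,30,31): 1⊕1⊕1⊕1⊕0⊕0⊕0⊕1⊕0⊕1⊕0⊕0⊕0⊕1⊕1⊕1 = 1
Syndrome s16…s1 = 10011 → error at position 19.
Flip position 19: 1100101101010101111000101000111 → 1100101101010101110000101000111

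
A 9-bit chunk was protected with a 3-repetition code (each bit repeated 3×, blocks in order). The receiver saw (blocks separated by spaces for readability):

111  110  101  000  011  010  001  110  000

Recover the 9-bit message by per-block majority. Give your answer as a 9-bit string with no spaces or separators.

Block 1 (111): 3 ones → 1
Block 2 (110): 2 ones → 1
Block 3 (101): 2 ones → 1
Block 4 (000): 0 ones → 0
Block 5 (011): 2 ones → 1
Block 6 (010): 1 one → 0
Block 7 (001): 1 one → 0
Block 8 (110): 2 ones → 1
Block 9 (000): 0 ones → 0

111010010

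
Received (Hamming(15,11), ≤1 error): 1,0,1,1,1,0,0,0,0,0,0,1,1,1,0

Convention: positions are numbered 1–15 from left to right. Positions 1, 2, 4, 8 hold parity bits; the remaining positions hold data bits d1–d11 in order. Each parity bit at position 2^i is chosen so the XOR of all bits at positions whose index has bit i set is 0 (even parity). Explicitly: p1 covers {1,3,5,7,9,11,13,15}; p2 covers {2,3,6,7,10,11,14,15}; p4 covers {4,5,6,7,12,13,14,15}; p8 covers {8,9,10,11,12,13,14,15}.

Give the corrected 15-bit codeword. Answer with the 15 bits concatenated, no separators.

101110000000110

s1 (pos 1,3,5,7,9,11,13,15): 1⊕1⊕1⊕0⊕0⊕0⊕1⊕0 = 0
s2 (pos 2,3,6,7,10,11,14,15): 0⊕1⊕0⊕0⊕0⊕0⊕1⊕0 = 0
s4 (pos 4,5,6,7,12,13,14,15): 1⊕1⊕0⊕0⊕1⊕1⊕1⊕0 = 1
s8 (pos 8,9,10,11,12,13,14,15): 0⊕0⊕0⊕0⊕1⊕1⊕1⊕0 = 1
Syndrome s8…s1 = 1100 → error at position 12.
Flip position 12: 101110000001110 → 101110000000110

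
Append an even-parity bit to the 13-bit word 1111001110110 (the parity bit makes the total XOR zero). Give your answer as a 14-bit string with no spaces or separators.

11110011101101

XOR of the 13 data bits: 1⊕1⊕1⊕1⊕0⊕0⊕1⊕1⊕1⊕0⊕1⊕1⊕0 = 1
Parity bit = 1 (so all 14 bits XOR to 0).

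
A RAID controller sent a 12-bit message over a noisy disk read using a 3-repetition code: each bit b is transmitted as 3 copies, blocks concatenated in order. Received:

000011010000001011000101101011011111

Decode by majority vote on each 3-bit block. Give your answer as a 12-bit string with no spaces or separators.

Block 1 (000): 0 ones → 0
Block 2 (011): 2 ones → 1
Block 3 (010): 1 one → 0
Block 4 (000): 0 ones → 0
Block 5 (001): 1 one → 0
Block 6 (011): 2 ones → 1
Block 7 (000): 0 ones → 0
Block 8 (101): 2 ones → 1
Block 9 (101): 2 ones → 1
Block 10 (011): 2 ones → 1
Block 11 (011): 2 ones → 1
Block 12 (111): 3 ones → 1

010001011111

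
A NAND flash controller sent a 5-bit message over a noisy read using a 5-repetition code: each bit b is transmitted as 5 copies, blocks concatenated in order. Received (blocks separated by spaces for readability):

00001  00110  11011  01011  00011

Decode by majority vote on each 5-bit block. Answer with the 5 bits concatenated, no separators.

00110

Block 1 (00001): 1 one → 0
Block 2 (00110): 2 ones → 0
Block 3 (11011): 4 ones → 1
Block 4 (01011): 3 ones → 1
Block 5 (00011): 2 ones → 0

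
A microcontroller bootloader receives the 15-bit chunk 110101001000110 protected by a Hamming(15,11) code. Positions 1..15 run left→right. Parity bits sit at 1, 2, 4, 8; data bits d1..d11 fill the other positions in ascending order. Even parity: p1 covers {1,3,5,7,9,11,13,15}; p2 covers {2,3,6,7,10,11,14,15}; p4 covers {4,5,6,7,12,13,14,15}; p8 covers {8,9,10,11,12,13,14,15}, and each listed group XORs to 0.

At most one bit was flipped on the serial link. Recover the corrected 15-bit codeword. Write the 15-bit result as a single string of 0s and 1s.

110101001010110

s1 (pos 1,3,5,7,9,11,13,15): 1⊕0⊕0⊕0⊕1⊕0⊕1⊕0 = 1
s2 (pos 2,3,6,7,10,11,14,15): 1⊕0⊕1⊕0⊕0⊕0⊕1⊕0 = 1
s4 (pos 4,5,6,7,12,13,14,15): 1⊕0⊕1⊕0⊕0⊕1⊕1⊕0 = 0
s8 (pos 8,9,10,11,12,13,14,15): 0⊕1⊕0⊕0⊕0⊕1⊕1⊕0 = 1
Syndrome s8…s1 = 1011 → error at position 11.
Flip position 11: 110101001000110 → 110101001010110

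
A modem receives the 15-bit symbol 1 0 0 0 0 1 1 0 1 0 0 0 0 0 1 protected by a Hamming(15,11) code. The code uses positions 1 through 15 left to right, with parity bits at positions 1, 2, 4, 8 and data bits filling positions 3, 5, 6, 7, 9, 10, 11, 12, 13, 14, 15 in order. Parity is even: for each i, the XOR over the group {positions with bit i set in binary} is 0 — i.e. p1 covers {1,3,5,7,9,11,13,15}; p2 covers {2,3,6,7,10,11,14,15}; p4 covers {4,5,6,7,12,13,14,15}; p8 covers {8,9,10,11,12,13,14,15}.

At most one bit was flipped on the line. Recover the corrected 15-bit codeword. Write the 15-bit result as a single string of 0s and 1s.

100000101000001

s1 (pos 1,3,5,7,9,11,13,15): 1⊕0⊕0⊕1⊕1⊕0⊕0⊕1 = 0
s2 (pos 2,3,6,7,10,11,14,15): 0⊕0⊕1⊕1⊕0⊕0⊕0⊕1 = 1
s4 (pos 4,5,6,7,12,13,14,15): 0⊕0⊕1⊕1⊕0⊕0⊕0⊕1 = 1
s8 (pos 8,9,10,11,12,13,14,15): 0⊕1⊕0⊕0⊕0⊕0⊕0⊕1 = 0
Syndrome s8…s1 = 0110 → error at position 6.
Flip position 6: 100001101000001 → 100000101000001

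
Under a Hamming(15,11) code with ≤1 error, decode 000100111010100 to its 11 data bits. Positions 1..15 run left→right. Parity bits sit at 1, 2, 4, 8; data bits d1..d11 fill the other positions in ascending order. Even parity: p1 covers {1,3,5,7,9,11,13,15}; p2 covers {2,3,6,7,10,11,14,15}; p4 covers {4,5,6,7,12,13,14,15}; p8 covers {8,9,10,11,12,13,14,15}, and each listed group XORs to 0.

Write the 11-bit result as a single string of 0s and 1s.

s1 (pos 1,3,5,7,9,11,13,15): 0⊕0⊕0⊕1⊕1⊕1⊕1⊕0 = 0
s2 (pos 2,3,6,7,10,11,14,15): 0⊕0⊕0⊕1⊕0⊕1⊕0⊕0 = 0
s4 (pos 4,5,6,7,12,13,14,15): 1⊕0⊕0⊕1⊕0⊕1⊕0⊕0 = 1
s8 (pos 8,9,10,11,12,13,14,15): 1⊕1⊕0⊕1⊕0⊕1⊕0⊕0 = 0
Syndrome s8…s1 = 0100 → error at position 4.
Flip position 4: 000100111010100 → 000000111010100
Read data bits from positions 3,5,6,7,9,10,11,12,13,14,15: 00011010100

00011010100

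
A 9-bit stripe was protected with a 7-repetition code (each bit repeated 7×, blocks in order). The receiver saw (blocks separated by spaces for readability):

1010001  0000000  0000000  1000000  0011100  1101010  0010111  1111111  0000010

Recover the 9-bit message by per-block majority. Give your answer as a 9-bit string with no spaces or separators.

Block 1 (1010001): 3 ones → 0
Block 2 (0000000): 0 ones → 0
Block 3 (0000000): 0 ones → 0
Block 4 (1000000): 1 one → 0
Block 5 (0011100): 3 ones → 0
Block 6 (1101010): 4 ones → 1
Block 7 (0010111): 4 ones → 1
Block 8 (1111111): 7 ones → 1
Block 9 (0000010): 1 one → 0

000001110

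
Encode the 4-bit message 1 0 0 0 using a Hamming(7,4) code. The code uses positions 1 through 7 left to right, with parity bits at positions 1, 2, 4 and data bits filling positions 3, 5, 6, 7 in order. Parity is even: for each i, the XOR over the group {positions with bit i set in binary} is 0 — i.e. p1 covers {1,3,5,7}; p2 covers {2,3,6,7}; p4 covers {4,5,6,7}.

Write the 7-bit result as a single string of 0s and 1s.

1110000

Place data at non-parity positions: p1 p2 1 p4 0 0 0
p1 (pos 1,3,5,7): XOR of data positions = 1⊕0⊕0 = 1
p2 (pos 2,3,6,7): XOR of data positions = 1⊕0⊕0 = 1
p4 (pos 4,5,6,7): XOR of data positions = 0⊕0⊕0 = 0
Codeword: 1110000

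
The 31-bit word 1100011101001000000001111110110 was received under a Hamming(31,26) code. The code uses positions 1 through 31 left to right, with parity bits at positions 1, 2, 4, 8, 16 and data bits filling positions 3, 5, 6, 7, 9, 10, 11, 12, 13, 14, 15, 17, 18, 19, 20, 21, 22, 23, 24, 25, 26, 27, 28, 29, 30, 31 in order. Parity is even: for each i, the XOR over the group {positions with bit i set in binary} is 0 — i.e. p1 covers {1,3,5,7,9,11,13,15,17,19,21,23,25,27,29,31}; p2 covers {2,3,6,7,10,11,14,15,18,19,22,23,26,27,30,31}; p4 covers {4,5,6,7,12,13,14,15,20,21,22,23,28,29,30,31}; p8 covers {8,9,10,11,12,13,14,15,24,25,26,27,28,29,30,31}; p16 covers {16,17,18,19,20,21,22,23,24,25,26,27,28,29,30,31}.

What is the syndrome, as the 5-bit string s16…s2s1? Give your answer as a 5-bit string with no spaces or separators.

s1 (pos 1,3,5,7,9,11,13,15,17,19,21,23,25,27,29,31): 1⊕0⊕0⊕1⊕0⊕0⊕1⊕0⊕0⊕0⊕0⊕1⊕1⊕1⊕1⊕0 = 1
s2 (pos 2,3,6,7,10,11,14,15,18,19,22,23,26,27,30,31): 1⊕0⊕1⊕1⊕1⊕0⊕0⊕0⊕0⊕0⊕1⊕1⊕1⊕1⊕1⊕0 = 1
s4 (pos 4,5,6,7,12,13,14,15,20,21,22,23,28,29,30,31): 0⊕0⊕1⊕1⊕0⊕1⊕0⊕0⊕0⊕0⊕1⊕1⊕0⊕1⊕1⊕0 = 1
s8 (pos 8,9,10,11,12,13,14,15,24,25,26,27,28,29,30,31): 1⊕0⊕1⊕0⊕0⊕1⊕0⊕0⊕1⊕1⊕1⊕1⊕0⊕1⊕1⊕0 = 1
s16 (pos 16,17,18,19,20,21,22,23,24,25,26,27,28,29,30,31): 0⊕0⊕0⊕0⊕0⊕0⊕1⊕1⊕1⊕1⊕1⊕1⊕0⊕1⊕1⊕0 = 0
Syndrome s16…s1 = 01111 → error at position 15.

01111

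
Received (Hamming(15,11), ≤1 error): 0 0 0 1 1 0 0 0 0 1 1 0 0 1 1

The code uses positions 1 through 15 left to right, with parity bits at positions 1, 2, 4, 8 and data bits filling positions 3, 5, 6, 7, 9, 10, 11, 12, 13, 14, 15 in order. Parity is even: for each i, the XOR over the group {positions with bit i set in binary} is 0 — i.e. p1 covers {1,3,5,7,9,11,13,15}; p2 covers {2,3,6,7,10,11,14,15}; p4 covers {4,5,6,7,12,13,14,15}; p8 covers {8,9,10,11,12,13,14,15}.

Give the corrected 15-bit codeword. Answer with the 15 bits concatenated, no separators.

100110000110011

s1 (pos 1,3,5,7,9,11,13,15): 0⊕0⊕1⊕0⊕0⊕1⊕0⊕1 = 1
s2 (pos 2,3,6,7,10,11,14,15): 0⊕0⊕0⊕0⊕1⊕1⊕1⊕1 = 0
s4 (pos 4,5,6,7,12,13,14,15): 1⊕1⊕0⊕0⊕0⊕0⊕1⊕1 = 0
s8 (pos 8,9,10,11,12,13,14,15): 0⊕0⊕1⊕1⊕0⊕0⊕1⊕1 = 0
Syndrome s8…s1 = 0001 → error at position 1.
Flip position 1: 000110000110011 → 100110000110011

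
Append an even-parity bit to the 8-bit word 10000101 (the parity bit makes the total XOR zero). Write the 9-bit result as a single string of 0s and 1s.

100001011

XOR of the 8 data bits: 1⊕0⊕0⊕0⊕0⊕1⊕0⊕1 = 1
Parity bit = 1 (so all 9 bits XOR to 0).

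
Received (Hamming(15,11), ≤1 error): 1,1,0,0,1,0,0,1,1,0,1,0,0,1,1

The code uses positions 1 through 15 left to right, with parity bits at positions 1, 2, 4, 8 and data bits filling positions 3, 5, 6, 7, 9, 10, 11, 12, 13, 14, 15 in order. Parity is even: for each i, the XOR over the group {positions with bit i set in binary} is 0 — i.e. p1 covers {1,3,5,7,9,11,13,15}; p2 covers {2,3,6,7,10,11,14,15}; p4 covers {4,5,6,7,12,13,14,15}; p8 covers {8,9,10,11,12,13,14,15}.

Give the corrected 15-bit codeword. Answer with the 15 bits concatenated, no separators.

s1 (pos 1,3,5,7,9,11,13,15): 1⊕0⊕1⊕0⊕1⊕1⊕0⊕1 = 1
s2 (pos 2,3,6,7,10,11,14,15): 1⊕0⊕0⊕0⊕0⊕1⊕1⊕1 = 0
s4 (pos 4,5,6,7,12,13,14,15): 0⊕1⊕0⊕0⊕0⊕0⊕1⊕1 = 1
s8 (pos 8,9,10,11,12,13,14,15): 1⊕1⊕0⊕1⊕0⊕0⊕1⊕1 = 1
Syndrome s8…s1 = 1101 → error at position 13.
Flip position 13: 110010011010011 → 110010011010111

110010011010111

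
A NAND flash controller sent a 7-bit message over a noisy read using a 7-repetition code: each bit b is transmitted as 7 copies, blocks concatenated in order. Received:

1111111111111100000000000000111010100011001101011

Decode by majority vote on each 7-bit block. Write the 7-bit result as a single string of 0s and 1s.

1100101

Block 1 (1111111): 7 ones → 1
Block 2 (1111111): 7 ones → 1
Block 3 (0000000): 0 ones → 0
Block 4 (0000000): 0 ones → 0
Block 5 (1110101): 5 ones → 1
Block 6 (0001100): 2 ones → 0
Block 7 (1101011): 5 ones → 1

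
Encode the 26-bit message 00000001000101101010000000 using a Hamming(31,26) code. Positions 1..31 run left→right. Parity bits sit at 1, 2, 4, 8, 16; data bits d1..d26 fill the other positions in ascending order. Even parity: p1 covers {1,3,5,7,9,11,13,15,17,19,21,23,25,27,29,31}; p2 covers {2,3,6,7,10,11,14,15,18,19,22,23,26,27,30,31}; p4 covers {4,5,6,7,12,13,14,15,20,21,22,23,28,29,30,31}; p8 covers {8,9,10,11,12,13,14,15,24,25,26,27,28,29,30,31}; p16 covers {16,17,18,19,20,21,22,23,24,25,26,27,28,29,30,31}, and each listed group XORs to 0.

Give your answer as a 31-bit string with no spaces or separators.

0001000000010001101101010000000

Place data at non-parity positions: p1 p2 0 p4 0 0 0 p8 0 0 0 1 0 0 0 p16 1 0 1 1 0 1 0 1 0 0 0 0 0 0 0
p1 (pos 1,3,5,7,9,11,13,15,17,19,21,23,25,27,29,31): XOR of data positions = 0⊕0⊕0⊕0⊕0⊕0⊕0⊕1⊕1⊕0⊕0⊕0⊕0⊕0⊕0 = 0
p2 (pos 2,3,6,7,10,11,14,15,18,19,22,23,26,27,30,31): XOR of data positions = 0⊕0⊕0⊕0⊕0⊕0⊕0⊕0⊕1⊕1⊕0⊕0⊕0⊕0⊕0 = 0
p4 (pos 4,5,6,7,12,13,14,15,20,21,22,23,28,29,30,31): XOR of data positions = 0⊕0⊕0⊕1⊕0⊕0⊕0⊕1⊕0⊕1⊕0⊕0⊕0⊕0⊕0 = 1
p8 (pos 8,9,10,11,12,13,14,15,24,25,26,27,28,29,30,31): XOR of data positions = 0⊕0⊕0⊕1⊕0⊕0⊕0⊕1⊕0⊕0⊕0⊕0⊕0⊕0⊕0 = 0
p16 (pos 16,17,18,19,20,21,22,23,24,25,26,27,28,29,30,31): XOR of data positions = 1⊕0⊕1⊕1⊕0⊕1⊕0⊕1⊕0⊕0⊕0⊕0⊕0⊕0⊕0 = 1
Codeword: 0001000000010001101101010000000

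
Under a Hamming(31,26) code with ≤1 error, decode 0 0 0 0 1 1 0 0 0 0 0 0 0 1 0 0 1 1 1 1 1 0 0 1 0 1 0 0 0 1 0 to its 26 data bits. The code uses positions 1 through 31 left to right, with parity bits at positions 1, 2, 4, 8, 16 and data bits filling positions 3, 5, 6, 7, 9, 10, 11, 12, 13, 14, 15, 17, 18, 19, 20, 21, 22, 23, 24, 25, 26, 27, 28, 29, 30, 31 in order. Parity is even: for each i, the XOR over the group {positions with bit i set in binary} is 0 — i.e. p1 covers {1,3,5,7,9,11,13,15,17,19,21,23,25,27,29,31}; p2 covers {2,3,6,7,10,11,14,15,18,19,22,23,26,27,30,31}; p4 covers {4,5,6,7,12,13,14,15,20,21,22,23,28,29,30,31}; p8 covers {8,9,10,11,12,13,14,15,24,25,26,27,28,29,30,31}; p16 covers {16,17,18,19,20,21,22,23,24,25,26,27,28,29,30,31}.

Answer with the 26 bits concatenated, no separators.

01100000010111110010100010

s1 (pos 1,3,5,7,9,11,13,15,17,19,21,23,25,27,29,31): 0⊕0⊕1⊕0⊕0⊕0⊕0⊕0⊕1⊕1⊕1⊕0⊕0⊕0⊕0⊕0 = 0
s2 (pos 2,3,6,7,10,11,14,15,18,19,22,23,26,27,30,31): 0⊕0⊕1⊕0⊕0⊕0⊕1⊕0⊕1⊕1⊕0⊕0⊕1⊕0⊕1⊕0 = 0
s4 (pos 4,5,6,7,12,13,14,15,20,21,22,23,28,29,30,31): 0⊕1⊕1⊕0⊕0⊕0⊕1⊕0⊕1⊕1⊕0⊕0⊕0⊕0⊕1⊕0 = 0
s8 (pos 8,9,10,11,12,13,14,15,24,25,26,27,28,29,30,31): 0⊕0⊕0⊕0⊕0⊕0⊕1⊕0⊕1⊕0⊕1⊕0⊕0⊕0⊕1⊕0 = 0
s16 (pos 16,17,18,19,20,21,22,23,24,25,26,27,28,29,30,31): 0⊕1⊕1⊕1⊕1⊕1⊕0⊕0⊕1⊕0⊕1⊕0⊕0⊕0⊕1⊕0 = 0
Syndrome s16…s1 = 00000 → no error.
Read data bits from positions 3,5,6,7,9,10,11,12,13,14,15,17,18,19,20,21,22,23,24,25,26,27,28,29,30,31: 01100000010111110010100010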